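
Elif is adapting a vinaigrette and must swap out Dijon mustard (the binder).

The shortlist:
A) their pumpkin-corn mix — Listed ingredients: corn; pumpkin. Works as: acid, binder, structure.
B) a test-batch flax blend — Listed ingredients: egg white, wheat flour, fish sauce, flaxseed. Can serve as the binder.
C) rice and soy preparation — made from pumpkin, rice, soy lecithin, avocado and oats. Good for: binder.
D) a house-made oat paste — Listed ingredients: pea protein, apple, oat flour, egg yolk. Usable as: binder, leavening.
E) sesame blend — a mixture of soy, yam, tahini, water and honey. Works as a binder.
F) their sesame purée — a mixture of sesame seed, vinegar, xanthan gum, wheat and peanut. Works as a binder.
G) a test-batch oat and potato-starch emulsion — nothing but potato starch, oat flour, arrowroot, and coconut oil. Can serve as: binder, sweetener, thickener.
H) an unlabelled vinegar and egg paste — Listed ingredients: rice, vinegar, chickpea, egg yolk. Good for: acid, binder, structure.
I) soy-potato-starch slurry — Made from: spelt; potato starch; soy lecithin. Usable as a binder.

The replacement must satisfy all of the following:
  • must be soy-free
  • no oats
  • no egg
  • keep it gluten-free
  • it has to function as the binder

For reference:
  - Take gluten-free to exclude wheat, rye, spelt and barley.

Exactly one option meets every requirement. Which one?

A

A: no soy, no oats — valid
B: has wheat flour, so not gluten-free; has egg white, so not egg-free — reject
C: has oats, so not oat-free; has soy lecithin, so not soy-free — no
D: has oat flour, so not oat-free; has egg yolk, so not egg-free — out
E: has soy, so not soy-free — no
F: has wheat, so not gluten-free — no
G: has oat flour, so not oat-free — out
H: has egg yolk, so not egg-free — out
I: has spelt, so not gluten-free; has soy lecithin, so not soy-free — reject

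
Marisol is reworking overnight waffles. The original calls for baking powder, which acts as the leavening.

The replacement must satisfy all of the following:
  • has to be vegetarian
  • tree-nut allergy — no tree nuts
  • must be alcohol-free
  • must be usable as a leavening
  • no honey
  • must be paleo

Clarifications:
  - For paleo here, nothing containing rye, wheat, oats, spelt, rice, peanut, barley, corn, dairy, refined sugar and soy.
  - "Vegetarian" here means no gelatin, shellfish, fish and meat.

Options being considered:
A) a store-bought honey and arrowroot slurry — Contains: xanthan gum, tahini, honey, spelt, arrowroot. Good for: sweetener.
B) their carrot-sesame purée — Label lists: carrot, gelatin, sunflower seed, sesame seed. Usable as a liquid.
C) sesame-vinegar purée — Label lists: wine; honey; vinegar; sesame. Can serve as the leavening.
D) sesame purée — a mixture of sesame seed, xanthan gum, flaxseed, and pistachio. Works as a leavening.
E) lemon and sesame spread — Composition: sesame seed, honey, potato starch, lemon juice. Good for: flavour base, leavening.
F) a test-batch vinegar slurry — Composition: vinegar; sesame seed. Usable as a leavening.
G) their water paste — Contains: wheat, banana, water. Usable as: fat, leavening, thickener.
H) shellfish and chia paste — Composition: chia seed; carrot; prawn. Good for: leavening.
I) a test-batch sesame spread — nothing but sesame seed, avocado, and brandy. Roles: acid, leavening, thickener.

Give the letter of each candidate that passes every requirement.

F

A: not usable as a leavening; has spelt, so not paleo (and 1 more) — reject
B: not usable as a leavening; has gelatin, so not vegetarian — no
C: has wine, so not alcohol-free; has honey, so not honey-free — reject
D: has pistachio, so not tree-nut-free — reject
E: has honey, so not honey-free — out
F: works as a leavening, no tree nuts, no alcohol — OK
G: has wheat, so not paleo — reject
H: has prawn, so not vegetarian — out
I: has brandy, so not alcohol-free — no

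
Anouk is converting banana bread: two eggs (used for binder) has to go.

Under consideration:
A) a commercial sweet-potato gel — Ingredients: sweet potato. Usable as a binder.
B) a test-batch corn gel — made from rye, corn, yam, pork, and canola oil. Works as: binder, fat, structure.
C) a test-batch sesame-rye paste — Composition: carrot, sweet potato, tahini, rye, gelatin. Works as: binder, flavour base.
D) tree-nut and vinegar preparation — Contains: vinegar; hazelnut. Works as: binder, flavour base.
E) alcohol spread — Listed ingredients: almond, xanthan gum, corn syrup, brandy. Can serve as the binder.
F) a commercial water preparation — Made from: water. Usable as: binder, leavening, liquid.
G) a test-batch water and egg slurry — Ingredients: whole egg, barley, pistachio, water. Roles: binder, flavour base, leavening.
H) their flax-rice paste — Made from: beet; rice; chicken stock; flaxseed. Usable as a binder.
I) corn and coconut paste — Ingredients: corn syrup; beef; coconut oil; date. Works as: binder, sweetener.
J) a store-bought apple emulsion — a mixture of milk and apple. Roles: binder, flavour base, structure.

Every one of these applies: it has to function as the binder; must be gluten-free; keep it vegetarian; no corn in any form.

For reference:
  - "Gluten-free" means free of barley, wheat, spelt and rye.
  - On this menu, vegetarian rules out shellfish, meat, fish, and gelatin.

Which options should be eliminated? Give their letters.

A: nothing on the exclusion list — valid
B: has rye, so not gluten-free; has pork, so not vegetarian (and 1 more) — reject
C: has rye, so not gluten-free; has gelatin, so not vegetarian — out
D: nothing on the exclusion list — valid
E: has corn syrup, so not corn-free — no
F: only water; none excluded — OK
G: has barley, so not gluten-free — no
H: has chicken stock, so not vegetarian — no
I: has beef, so not vegetarian; has corn syrup, so not corn-free — no
J: works as a binder, vegetarian, gluten-free — valid

B, C, E, G, H, I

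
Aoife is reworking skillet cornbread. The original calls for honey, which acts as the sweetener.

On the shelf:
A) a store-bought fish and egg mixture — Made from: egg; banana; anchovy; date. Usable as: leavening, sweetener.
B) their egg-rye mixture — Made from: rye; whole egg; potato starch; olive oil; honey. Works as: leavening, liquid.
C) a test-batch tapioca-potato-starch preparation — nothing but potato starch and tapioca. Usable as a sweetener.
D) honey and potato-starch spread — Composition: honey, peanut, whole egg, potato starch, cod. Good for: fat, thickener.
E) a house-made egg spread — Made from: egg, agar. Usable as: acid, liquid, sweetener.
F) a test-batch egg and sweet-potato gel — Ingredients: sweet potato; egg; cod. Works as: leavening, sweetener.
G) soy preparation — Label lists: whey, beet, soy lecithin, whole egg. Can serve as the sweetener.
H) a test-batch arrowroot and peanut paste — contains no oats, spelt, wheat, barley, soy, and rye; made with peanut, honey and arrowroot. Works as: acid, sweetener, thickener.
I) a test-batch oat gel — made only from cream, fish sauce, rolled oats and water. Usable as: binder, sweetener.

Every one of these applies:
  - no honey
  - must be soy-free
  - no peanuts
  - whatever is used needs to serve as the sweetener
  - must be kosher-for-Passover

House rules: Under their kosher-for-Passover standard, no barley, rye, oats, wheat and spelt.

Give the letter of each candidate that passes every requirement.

A: works as a sweetener, no honey, kosher-for-Passover — keep
B: not usable as a sweetener; has rye, so not kosher-for-Passover (and 1 more) — out
C: only potato starch and tapioca; none excluded — OK
D: not usable as a sweetener; has honey, so not honey-free (and 1 more) — no
E: only egg and agar; none excluded — valid
F: only egg, cod and sweet potato; none excluded — valid
G: has soy lecithin, so not soy-free — reject
H: has honey, so not honey-free; has peanut, so not peanut-free — out
I: has rolled oats, so not kosher-for-Passover — no

A, C, E, F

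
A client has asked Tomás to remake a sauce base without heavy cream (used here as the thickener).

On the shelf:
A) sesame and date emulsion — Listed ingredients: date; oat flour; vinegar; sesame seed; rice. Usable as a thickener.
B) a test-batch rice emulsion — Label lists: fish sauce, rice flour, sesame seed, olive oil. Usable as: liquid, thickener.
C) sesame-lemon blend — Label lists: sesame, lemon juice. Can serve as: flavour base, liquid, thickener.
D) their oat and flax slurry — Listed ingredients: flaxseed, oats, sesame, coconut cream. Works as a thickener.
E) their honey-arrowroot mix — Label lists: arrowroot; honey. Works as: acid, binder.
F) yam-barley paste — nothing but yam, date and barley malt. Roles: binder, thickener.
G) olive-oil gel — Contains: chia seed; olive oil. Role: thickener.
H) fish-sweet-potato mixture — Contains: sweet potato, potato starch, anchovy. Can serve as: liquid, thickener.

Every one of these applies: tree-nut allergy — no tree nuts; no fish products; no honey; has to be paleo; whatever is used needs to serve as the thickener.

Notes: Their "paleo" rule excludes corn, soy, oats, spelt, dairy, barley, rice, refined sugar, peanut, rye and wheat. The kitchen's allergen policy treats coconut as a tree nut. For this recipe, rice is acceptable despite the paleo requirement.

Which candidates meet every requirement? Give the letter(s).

A: has oat flour, so not paleo — no
B: has fish sauce, so not fish-free — out
C: no honey, no fish — OK
D: has oats, so not paleo; has coconut cream, so not tree-nut-free — reject
E: not usable as a thickener; has honey, so not honey-free — no
F: has barley malt, so not paleo — no
G: every rule checks out — OK
H: has anchovy, so not fish-free — out

C, G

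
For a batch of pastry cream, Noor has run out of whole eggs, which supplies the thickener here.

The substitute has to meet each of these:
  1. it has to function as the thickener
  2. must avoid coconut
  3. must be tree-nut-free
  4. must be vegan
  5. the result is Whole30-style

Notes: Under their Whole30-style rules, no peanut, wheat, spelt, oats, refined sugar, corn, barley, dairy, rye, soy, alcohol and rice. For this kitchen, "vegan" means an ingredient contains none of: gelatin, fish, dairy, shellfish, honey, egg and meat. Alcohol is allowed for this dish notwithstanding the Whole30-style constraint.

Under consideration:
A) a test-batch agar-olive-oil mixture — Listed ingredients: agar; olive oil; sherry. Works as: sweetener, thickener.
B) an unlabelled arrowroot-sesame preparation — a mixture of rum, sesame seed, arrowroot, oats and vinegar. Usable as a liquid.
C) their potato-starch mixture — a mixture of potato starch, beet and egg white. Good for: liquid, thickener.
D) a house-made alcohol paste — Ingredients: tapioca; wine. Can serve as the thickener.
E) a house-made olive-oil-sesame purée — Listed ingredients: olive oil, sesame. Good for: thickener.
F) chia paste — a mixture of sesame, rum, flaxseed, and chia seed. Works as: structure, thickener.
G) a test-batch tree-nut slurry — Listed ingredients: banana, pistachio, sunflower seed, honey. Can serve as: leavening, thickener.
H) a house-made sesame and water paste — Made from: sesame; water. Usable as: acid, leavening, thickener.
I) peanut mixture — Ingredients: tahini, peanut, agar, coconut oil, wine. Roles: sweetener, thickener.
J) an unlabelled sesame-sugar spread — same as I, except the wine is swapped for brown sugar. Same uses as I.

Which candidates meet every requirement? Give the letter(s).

A, D, E, F, H

A: alcohol is permitted under the Whole30-style carve-out; nothing else excluded — keep
B: not usable as a thickener; has oats, so not Whole30-style — out
C: has egg white, so not vegan — out
D: alcohol is permitted under the Whole30-style carve-out; nothing else excluded — keep
E: only sesame and olive oil; none excluded — valid
F: alcohol is permitted under the Whole30-style carve-out; nothing else excluded — OK
G: has honey, so not vegan; has pistachio, so not tree-nut-free — out
H: works as a thickener, no tree nuts, vegan — valid
I: has peanut, so not Whole30-style; has coconut oil, so not coconut-free — no
J: has peanut, so not Whole30-style; has coconut oil, so not coconut-free — reject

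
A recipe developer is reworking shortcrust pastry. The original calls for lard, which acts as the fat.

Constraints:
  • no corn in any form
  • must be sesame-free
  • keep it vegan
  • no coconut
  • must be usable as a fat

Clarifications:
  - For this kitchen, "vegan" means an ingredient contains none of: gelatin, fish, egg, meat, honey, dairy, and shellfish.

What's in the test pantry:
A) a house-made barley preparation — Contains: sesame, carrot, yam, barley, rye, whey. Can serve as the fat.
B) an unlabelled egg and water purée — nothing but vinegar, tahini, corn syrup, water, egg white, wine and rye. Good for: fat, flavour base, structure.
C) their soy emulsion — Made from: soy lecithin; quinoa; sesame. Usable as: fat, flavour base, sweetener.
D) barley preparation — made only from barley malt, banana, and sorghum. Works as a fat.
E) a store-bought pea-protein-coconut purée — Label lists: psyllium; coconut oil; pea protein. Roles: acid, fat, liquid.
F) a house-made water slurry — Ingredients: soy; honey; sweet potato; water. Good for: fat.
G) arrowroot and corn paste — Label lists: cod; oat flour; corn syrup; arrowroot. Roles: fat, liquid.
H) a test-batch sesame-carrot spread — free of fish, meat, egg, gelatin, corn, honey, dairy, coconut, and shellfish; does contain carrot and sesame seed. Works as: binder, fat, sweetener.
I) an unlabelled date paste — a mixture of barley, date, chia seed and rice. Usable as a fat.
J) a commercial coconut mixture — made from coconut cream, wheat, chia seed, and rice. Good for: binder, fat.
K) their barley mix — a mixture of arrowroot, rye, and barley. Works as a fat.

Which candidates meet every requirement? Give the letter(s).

D, I, K

A: has whey, so not vegan; has sesame, so not sesame-free — out
B: has egg white, so not vegan; has corn syrup, so not corn-free (and 1 more) — no
C: has sesame, so not sesame-free — no
D: only barley malt, banana, and sorghum; none excluded — valid
E: has coconut oil, so not coconut-free — reject
F: has honey, so not vegan — reject
G: has cod, so not vegan; has corn syrup, so not corn-free — no
H: has sesame seed, so not sesame-free — reject
I: barley and rice etc. — none of it excluded — keep
J: has coconut cream, so not coconut-free — reject
K: every rule checks out — valid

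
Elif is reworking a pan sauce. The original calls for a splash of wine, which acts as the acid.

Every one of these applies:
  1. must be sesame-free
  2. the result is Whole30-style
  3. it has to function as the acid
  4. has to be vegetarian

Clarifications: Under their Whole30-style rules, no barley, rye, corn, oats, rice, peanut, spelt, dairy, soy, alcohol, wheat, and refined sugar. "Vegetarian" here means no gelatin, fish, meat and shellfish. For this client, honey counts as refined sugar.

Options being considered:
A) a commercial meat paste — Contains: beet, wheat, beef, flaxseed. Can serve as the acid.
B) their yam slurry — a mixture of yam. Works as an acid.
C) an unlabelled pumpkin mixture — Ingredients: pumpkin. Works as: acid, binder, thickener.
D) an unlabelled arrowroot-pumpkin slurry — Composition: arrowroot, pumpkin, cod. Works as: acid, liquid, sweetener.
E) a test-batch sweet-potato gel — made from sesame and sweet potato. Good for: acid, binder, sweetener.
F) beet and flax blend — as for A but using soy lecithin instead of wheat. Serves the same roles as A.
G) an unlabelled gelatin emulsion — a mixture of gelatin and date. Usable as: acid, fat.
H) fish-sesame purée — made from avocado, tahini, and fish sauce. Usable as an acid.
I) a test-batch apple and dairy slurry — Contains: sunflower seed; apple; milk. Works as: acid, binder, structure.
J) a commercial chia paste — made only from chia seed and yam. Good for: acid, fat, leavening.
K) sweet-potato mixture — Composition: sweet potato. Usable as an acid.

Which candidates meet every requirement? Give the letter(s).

B, C, J, K

A: has wheat, so not Whole30-style; has beef, so not vegetarian — reject
B: every rule checks out — valid
C: only pumpkin; none excluded — OK
D: has cod, so not vegetarian — no
E: has sesame, so not sesame-free — no
F: has soy lecithin, so not Whole30-style; has beef, so not vegetarian — out
G: has gelatin, so not vegetarian — out
H: has fish sauce, so not vegetarian; has tahini, so not sesame-free — reject
I: has milk, so not Whole30-style — out
J: all constraints satisfied — keep
K: works as an acid, Whole30-style, no sesame — valid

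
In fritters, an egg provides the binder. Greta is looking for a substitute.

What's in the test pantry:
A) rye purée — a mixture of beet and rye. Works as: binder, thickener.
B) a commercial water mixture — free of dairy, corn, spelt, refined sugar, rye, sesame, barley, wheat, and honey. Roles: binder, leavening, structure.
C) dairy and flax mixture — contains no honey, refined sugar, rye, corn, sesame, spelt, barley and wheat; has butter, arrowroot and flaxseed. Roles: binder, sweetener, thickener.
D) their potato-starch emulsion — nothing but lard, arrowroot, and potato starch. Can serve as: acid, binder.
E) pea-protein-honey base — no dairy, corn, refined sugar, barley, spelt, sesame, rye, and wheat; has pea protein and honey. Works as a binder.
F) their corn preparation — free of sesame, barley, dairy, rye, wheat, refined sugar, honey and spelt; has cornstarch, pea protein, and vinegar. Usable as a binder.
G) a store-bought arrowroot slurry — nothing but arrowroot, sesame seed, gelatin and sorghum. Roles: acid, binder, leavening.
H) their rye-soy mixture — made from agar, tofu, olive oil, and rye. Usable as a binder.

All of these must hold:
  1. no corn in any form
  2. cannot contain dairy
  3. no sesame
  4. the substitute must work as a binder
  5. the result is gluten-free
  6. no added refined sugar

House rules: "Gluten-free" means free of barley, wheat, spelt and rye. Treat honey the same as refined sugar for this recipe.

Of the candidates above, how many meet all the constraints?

A: has rye, so not gluten-free — out
B: every rule checks out — valid
C: has butter, so not dairy-free — reject
D: no-added-sugar, gluten-free — keep
E: has honey, so not no-added-sugar — no
F: has cornstarch, so not corn-free — out
G: has sesame seed, so not sesame-free — out
H: has rye, so not gluten-free — out

2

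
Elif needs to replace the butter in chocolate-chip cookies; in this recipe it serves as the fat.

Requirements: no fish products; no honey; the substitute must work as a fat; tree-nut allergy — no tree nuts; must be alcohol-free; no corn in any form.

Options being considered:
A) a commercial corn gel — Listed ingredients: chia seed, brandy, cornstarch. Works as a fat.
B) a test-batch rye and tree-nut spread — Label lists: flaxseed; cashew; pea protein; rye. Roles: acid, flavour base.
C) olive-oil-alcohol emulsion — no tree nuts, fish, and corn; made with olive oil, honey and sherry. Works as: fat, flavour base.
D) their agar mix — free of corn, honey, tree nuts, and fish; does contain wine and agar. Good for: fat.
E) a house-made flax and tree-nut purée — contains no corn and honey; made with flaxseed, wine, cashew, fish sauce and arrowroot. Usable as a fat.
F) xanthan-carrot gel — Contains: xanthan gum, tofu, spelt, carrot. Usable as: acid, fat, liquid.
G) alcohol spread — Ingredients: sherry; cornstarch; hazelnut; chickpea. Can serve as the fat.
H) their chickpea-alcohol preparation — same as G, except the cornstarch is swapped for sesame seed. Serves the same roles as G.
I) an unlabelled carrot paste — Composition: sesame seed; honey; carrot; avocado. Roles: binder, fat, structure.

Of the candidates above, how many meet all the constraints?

A: has cornstarch, so not corn-free; has brandy, so not alcohol-free — no
B: not usable as a fat; has cashew, so not tree-nut-free — no
C: has honey, so not honey-free; has sherry, so not alcohol-free — out
D: has wine, so not alcohol-free — no
E: has cashew, so not tree-nut-free; has wine, so not alcohol-free (and 1 more) — reject
F: tofu and spelt etc. — none of it excluded — valid
G: has cornstarch, so not corn-free; has hazelnut, so not tree-nut-free (and 1 more) — out
H: has hazelnut, so not tree-nut-free; has sherry, so not alcohol-free — out
I: has honey, so not honey-free — out

1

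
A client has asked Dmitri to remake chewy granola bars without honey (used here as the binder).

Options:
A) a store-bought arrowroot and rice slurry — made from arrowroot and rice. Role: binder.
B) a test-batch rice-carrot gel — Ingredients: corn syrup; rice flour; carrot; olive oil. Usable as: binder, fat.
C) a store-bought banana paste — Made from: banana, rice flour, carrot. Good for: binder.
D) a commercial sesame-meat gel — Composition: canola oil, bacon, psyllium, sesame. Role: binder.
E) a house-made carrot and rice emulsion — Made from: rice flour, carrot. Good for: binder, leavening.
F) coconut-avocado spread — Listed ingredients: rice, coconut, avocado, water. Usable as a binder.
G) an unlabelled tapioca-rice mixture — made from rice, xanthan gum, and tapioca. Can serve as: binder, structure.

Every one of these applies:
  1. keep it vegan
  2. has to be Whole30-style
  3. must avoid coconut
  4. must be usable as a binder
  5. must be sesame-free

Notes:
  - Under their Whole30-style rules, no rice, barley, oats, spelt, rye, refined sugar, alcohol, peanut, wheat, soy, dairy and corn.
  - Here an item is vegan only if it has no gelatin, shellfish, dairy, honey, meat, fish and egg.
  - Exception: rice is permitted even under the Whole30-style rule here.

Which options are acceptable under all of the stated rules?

A, C, E, G

A: rice is permitted under the Whole30-style carve-out; nothing else excluded — OK
B: has corn syrup, so not Whole30-style — no
C: rice is permitted under the Whole30-style carve-out; nothing else excluded — OK
D: has bacon, so not vegan; has sesame, so not sesame-free — reject
E: rice is permitted under the Whole30-style carve-out; nothing else excluded — valid
F: has coconut, so not coconut-free — out
G: rice is permitted under the Whole30-style carve-out; nothing else excluded — keep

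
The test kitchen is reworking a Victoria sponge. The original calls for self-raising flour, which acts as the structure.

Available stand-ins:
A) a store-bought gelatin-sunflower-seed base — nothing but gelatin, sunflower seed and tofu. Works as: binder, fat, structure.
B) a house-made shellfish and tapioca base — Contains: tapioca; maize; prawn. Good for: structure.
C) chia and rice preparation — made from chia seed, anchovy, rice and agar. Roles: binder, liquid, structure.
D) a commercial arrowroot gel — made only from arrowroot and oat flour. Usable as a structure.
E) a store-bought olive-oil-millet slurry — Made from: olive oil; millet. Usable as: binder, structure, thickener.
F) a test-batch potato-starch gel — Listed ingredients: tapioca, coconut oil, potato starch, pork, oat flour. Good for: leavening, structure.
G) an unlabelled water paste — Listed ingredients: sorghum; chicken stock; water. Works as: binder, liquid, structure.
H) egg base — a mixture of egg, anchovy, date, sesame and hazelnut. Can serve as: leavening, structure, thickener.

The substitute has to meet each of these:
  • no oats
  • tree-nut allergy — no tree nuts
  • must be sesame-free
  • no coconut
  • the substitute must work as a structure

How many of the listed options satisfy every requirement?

A: works as a structure, no coconut, no sesame — OK
B: all constraints satisfied — OK
C: every rule checks out — OK
D: has oat flour, so not oat-free — no
E: nothing on the exclusion list — valid
F: has oat flour, so not oat-free; has coconut oil, so not coconut-free — out
G: only chicken stock, sorghum and water; none excluded — valid
H: has sesame, so not sesame-free; has hazelnut, so not tree-nut-free — reject

5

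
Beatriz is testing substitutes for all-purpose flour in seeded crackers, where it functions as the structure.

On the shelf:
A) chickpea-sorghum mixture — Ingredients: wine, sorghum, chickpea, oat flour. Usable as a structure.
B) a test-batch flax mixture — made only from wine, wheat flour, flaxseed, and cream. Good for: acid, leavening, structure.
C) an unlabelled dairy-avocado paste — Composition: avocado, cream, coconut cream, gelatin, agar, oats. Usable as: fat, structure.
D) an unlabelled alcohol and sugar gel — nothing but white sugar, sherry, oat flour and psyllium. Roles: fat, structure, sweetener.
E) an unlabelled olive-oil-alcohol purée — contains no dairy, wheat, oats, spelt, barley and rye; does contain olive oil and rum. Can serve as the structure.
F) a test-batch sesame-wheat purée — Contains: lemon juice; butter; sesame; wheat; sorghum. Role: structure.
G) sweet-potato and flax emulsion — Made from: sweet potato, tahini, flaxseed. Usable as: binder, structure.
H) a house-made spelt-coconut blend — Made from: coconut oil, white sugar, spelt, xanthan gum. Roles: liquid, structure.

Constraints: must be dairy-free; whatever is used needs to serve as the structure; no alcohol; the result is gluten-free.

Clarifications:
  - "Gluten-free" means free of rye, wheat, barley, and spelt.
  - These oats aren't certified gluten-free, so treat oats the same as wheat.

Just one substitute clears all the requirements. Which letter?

G

A: has oat flour, so not gluten-free; has wine, so not alcohol-free — reject
B: has wheat flour, so not gluten-free; has wine, so not alcohol-free (and 1 more) — reject
C: has oats, so not gluten-free; has cream, so not dairy-free — out
D: has oat flour, so not gluten-free; has sherry, so not alcohol-free — reject
E: has rum, so not alcohol-free — out
F: has wheat, so not gluten-free; has butter, so not dairy-free — no
G: nothing on the exclusion list — valid
H: has spelt, so not gluten-free — no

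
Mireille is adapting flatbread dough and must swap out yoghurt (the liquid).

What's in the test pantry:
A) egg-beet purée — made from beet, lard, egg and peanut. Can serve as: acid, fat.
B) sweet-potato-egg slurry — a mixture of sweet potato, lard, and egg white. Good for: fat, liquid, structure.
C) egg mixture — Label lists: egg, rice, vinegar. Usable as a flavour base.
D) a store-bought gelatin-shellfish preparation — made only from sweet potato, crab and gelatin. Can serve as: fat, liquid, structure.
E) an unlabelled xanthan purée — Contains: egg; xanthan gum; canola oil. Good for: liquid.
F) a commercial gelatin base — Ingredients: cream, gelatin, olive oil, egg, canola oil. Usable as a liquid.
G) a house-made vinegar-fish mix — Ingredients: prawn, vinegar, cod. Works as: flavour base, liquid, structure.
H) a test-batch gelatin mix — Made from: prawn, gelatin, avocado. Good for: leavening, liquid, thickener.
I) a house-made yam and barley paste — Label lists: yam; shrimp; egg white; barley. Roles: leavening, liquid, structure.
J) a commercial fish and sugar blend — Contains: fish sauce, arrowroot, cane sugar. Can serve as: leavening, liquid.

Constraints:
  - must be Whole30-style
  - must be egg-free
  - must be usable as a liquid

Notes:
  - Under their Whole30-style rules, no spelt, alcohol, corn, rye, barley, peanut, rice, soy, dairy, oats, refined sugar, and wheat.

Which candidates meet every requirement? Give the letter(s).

A: not usable as a liquid; has peanut, so not Whole30-style (and 1 more) — no
B: has egg white, so not egg-free — reject
C: not usable as a liquid; has rice, so not Whole30-style (and 1 more) — out
D: only gelatin, crab and sweet potato; none excluded — keep
E: has egg, so not egg-free — no
F: has cream, so not Whole30-style; has egg, so not egg-free — reject
G: nothing on the exclusion list — OK
H: all constraints satisfied — valid
I: has barley, so not Whole30-style; has egg white, so not egg-free — no
J: has cane sugar, so not Whole30-style — reject

D, G, H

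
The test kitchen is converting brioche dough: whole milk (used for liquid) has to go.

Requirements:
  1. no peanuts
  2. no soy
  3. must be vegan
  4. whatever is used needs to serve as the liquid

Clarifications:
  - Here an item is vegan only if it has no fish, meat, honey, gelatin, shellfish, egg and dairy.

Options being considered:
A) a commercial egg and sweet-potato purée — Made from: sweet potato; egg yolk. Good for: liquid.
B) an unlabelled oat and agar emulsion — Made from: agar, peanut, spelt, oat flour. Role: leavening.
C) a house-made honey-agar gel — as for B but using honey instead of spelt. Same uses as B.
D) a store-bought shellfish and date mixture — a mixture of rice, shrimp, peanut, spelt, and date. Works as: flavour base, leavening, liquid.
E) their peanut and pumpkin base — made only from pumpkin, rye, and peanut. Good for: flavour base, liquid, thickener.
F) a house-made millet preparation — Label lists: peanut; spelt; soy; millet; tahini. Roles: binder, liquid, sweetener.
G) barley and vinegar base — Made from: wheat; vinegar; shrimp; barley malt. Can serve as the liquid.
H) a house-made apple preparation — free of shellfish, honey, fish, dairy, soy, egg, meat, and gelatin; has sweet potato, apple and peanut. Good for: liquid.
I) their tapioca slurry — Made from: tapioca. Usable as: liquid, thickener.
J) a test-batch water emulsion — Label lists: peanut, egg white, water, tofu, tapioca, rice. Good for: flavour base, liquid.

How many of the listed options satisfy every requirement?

A: has egg yolk, so not vegan — no
B: not usable as a liquid; has peanut, so not peanut-free — reject
C: not usable as a liquid; has honey, so not vegan (and 1 more) — reject
D: has shrimp, so not vegan; has peanut, so not peanut-free — no
E: has peanut, so not peanut-free — no
F: has peanut, so not peanut-free; has soy, so not soy-free — out
G: has shrimp, so not vegan — no
H: has peanut, so not peanut-free — out
I: works as a liquid, no soy, vegan — valid
J: has egg white, so not vegan; has peanut, so not peanut-free (and 1 more) — reject

1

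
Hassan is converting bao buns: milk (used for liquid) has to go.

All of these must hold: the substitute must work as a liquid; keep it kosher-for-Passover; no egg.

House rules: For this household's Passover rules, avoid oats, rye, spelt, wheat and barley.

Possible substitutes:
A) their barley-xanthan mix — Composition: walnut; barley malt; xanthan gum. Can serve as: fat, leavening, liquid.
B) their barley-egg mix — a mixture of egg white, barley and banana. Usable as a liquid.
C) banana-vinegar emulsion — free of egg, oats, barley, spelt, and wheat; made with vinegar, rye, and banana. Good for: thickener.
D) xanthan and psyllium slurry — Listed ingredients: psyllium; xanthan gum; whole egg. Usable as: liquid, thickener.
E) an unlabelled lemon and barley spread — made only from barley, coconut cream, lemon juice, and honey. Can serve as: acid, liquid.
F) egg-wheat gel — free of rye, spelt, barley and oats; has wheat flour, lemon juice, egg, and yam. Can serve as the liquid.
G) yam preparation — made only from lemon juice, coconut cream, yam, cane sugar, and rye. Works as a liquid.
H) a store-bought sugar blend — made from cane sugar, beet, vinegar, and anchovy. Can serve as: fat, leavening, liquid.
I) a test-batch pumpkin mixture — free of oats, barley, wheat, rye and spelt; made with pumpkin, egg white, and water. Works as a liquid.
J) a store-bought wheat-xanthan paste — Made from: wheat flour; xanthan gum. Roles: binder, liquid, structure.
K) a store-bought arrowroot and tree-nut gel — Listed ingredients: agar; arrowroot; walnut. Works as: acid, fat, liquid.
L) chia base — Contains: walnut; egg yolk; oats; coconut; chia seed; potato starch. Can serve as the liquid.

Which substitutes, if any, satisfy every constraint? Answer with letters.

A: has barley malt, so not kosher-for-Passover — no
B: has barley, so not kosher-for-Passover; has egg white, so not egg-free — no
C: not usable as a liquid; has rye, so not kosher-for-Passover — reject
D: has whole egg, so not egg-free — reject
E: has barley, so not kosher-for-Passover — reject
F: has wheat flour, so not kosher-for-Passover; has egg, so not egg-free — reject
G: has rye, so not kosher-for-Passover — no
H: works as a liquid, kosher-for-Passover, no egg — OK
I: has egg white, so not egg-free — out
J: has wheat flour, so not kosher-for-Passover — no
K: every rule checks out — OK
L: has oats, so not kosher-for-Passover; has egg yolk, so not egg-free — out

H, K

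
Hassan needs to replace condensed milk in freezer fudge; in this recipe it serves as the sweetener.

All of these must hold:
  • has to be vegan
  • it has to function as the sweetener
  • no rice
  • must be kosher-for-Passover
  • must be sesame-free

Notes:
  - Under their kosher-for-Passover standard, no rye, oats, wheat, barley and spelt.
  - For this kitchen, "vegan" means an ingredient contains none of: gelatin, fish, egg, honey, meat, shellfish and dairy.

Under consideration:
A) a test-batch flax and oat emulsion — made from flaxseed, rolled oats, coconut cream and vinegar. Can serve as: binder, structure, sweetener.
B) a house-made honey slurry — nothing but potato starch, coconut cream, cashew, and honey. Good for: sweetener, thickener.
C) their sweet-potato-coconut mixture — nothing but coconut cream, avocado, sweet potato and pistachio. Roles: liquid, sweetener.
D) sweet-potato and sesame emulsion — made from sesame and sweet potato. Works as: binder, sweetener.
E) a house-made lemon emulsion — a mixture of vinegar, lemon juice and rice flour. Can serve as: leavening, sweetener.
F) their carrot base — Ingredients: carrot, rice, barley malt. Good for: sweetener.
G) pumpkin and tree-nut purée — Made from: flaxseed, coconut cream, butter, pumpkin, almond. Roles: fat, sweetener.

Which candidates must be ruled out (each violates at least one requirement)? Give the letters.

A, B, D, E, F, G

A: has rolled oats, so not kosher-for-Passover — out
B: has honey, so not vegan — out
C: coconut cream and pistachio etc. — none of it excluded — keep
D: has sesame, so not sesame-free — no
E: has rice flour, so not rice-free — reject
F: has barley malt, so not kosher-for-Passover; has rice, so not rice-free — out
G: has butter, so not vegan — out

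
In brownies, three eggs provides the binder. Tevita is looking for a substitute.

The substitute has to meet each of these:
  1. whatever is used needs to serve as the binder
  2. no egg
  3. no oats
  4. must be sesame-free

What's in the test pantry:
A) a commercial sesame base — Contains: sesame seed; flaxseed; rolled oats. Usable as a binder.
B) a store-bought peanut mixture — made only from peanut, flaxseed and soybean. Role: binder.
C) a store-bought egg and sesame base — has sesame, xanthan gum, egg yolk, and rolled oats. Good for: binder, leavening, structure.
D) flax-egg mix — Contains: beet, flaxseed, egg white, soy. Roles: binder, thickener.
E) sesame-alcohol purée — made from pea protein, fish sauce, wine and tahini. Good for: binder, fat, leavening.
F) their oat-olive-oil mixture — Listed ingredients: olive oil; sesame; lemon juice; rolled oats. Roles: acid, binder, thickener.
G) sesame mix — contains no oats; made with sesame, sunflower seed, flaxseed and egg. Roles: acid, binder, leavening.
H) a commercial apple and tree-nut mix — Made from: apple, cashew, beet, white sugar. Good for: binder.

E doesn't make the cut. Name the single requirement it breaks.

sesame-free

usable as a binder: satisfied
sesame-free: has tahini — fails
oat-free: satisfied
egg-free: satisfied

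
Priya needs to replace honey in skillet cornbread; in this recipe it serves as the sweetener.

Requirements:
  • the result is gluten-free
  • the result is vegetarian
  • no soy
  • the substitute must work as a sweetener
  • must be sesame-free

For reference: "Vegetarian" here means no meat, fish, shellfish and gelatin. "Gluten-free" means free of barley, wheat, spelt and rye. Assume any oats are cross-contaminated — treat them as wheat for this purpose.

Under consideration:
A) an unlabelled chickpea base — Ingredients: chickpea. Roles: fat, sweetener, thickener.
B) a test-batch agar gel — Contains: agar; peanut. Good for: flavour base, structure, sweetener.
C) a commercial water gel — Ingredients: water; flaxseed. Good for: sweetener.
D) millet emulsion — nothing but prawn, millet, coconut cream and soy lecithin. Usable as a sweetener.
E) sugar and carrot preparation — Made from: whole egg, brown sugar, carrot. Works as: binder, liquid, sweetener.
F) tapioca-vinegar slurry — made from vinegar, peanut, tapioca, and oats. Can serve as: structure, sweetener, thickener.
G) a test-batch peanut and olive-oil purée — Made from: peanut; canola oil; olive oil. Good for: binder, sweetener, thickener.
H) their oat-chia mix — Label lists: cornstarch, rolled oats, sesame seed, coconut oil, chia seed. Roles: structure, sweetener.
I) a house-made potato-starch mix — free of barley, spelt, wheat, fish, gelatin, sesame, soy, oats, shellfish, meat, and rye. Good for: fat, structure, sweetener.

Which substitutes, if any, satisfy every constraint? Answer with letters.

A: only chickpea; none excluded — OK
B: only peanut and agar; none excluded — OK
C: works as a sweetener, no sesame, vegetarian — keep
D: has prawn, so not vegetarian; has soy lecithin, so not soy-free — reject
E: only whole egg, brown sugar, and carrot; none excluded — OK
F: has oats, so not gluten-free — reject
G: only peanut, canola oil and olive oil; none excluded — valid
H: has rolled oats, so not gluten-free; has sesame seed, so not sesame-free — out
I: works as a sweetener, vegetarian, gluten-free — keep

A, B, C, E, G, I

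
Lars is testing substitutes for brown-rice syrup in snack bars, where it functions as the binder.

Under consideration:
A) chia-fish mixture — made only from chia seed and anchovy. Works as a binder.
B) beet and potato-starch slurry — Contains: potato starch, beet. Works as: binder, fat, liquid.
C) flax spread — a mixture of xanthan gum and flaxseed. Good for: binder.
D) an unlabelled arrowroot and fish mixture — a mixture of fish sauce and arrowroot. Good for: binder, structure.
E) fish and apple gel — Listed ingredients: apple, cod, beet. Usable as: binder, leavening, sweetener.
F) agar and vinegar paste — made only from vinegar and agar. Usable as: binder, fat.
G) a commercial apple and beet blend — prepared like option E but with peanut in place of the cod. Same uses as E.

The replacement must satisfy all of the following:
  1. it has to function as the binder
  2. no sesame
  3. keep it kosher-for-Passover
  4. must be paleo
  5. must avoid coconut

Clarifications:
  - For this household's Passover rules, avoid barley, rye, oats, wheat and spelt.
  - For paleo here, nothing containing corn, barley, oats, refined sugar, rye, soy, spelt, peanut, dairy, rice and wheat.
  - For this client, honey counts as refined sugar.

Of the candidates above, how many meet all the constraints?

6

A: every rule checks out — OK
B: only beet and potato starch; none excluded — OK
C: works as a binder, no sesame, paleo — OK
D: all constraints satisfied — OK
E: works as a binder, paleo, kosher-for-Passover — valid
F: only vinegar and agar; none excluded — valid
G: has peanut, so not paleo — out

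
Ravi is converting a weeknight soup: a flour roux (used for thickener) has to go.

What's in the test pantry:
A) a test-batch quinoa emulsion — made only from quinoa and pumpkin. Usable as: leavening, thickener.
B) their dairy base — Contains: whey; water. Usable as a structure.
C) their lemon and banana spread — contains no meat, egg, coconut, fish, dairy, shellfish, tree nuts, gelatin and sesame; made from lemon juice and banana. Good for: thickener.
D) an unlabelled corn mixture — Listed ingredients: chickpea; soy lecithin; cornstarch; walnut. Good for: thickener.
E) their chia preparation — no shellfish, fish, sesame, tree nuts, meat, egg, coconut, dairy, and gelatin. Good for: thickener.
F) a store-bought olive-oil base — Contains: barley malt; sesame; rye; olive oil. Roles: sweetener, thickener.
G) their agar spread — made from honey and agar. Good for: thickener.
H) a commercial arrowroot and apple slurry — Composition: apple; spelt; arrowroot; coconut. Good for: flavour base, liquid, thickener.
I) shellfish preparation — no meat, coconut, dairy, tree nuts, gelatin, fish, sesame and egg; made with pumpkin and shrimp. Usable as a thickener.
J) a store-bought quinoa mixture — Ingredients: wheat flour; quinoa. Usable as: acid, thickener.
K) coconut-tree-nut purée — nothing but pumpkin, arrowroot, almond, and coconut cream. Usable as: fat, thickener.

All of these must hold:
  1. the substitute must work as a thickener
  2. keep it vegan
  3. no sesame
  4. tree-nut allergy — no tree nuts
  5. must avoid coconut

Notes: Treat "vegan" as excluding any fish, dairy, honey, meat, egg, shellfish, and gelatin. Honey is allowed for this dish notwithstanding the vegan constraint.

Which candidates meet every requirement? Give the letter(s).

A: no tree nuts, no sesame — valid
B: not usable as a thickener; has whey, so not vegan — reject
C: works as a thickener, no sesame, no coconut — keep
D: has walnut, so not tree-nut-free — no
E: no sesame, no coconut — keep
F: has sesame, so not sesame-free — reject
G: honey is permitted under the vegan carve-out; nothing else excluded — OK
H: has coconut, so not coconut-free — out
I: has shrimp, so not vegan — out
J: only wheat flour and quinoa; none excluded — keep
K: has almond, so not tree-nut-free; has coconut cream, so not coconut-free — no

A, C, E, G, J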